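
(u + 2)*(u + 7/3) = u^2 + 13*u/3 + 14/3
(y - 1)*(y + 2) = y^2 + y - 2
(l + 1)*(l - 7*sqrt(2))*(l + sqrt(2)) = l^3 - 6*sqrt(2)*l^2 + l^2 - 14*l - 6*sqrt(2)*l - 14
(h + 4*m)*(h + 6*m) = h^2 + 10*h*m + 24*m^2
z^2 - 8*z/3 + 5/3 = (z - 5/3)*(z - 1)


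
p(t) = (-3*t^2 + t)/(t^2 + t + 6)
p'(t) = (1 - 6*t)/(t^2 + t + 6) + (-2*t - 1)*(-3*t^2 + t)/(t^2 + t + 6)^2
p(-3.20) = -2.60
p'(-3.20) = 0.47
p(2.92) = -1.30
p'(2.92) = -0.44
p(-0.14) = -0.03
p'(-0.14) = 0.32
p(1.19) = -0.36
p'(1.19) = -0.57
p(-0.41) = -0.16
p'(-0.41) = 0.61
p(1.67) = -0.64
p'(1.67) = -0.60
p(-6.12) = -3.17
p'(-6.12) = 0.05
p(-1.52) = -1.24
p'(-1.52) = 1.12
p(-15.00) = -3.19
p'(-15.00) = -0.00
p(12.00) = -2.59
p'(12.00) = -0.04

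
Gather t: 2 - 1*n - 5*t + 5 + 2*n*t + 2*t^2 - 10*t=-n + 2*t^2 + t*(2*n - 15) + 7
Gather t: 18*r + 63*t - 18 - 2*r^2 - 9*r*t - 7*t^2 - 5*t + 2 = -2*r^2 + 18*r - 7*t^2 + t*(58 - 9*r) - 16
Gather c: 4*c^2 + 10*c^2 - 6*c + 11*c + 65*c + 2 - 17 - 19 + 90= 14*c^2 + 70*c + 56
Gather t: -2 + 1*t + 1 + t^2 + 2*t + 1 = t^2 + 3*t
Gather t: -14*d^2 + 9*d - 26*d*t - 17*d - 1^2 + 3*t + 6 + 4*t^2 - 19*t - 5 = -14*d^2 - 8*d + 4*t^2 + t*(-26*d - 16)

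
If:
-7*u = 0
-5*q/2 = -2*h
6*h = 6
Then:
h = 1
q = 4/5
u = 0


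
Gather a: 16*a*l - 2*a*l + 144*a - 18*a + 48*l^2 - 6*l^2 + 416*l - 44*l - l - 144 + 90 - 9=a*(14*l + 126) + 42*l^2 + 371*l - 63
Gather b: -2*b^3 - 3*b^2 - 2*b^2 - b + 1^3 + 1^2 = -2*b^3 - 5*b^2 - b + 2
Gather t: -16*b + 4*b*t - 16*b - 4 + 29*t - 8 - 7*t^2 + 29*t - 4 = -32*b - 7*t^2 + t*(4*b + 58) - 16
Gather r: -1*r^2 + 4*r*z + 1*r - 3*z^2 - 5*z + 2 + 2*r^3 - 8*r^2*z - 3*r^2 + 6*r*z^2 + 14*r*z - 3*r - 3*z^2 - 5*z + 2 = 2*r^3 + r^2*(-8*z - 4) + r*(6*z^2 + 18*z - 2) - 6*z^2 - 10*z + 4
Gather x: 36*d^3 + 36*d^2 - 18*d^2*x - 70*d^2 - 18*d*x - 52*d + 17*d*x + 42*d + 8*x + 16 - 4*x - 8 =36*d^3 - 34*d^2 - 10*d + x*(-18*d^2 - d + 4) + 8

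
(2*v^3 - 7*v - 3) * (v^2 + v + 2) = 2*v^5 + 2*v^4 - 3*v^3 - 10*v^2 - 17*v - 6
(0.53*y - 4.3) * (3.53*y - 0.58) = 1.8709*y^2 - 15.4864*y + 2.494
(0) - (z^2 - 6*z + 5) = -z^2 + 6*z - 5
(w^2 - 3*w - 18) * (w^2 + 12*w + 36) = w^4 + 9*w^3 - 18*w^2 - 324*w - 648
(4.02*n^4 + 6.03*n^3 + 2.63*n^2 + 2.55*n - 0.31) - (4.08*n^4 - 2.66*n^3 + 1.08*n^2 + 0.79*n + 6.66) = -0.0600000000000005*n^4 + 8.69*n^3 + 1.55*n^2 + 1.76*n - 6.97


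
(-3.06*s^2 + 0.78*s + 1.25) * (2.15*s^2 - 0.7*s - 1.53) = -6.579*s^4 + 3.819*s^3 + 6.8233*s^2 - 2.0684*s - 1.9125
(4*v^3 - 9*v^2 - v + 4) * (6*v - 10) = 24*v^4 - 94*v^3 + 84*v^2 + 34*v - 40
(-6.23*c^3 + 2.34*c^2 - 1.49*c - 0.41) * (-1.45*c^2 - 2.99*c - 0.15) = 9.0335*c^5 + 15.2347*c^4 - 3.9016*c^3 + 4.6986*c^2 + 1.4494*c + 0.0615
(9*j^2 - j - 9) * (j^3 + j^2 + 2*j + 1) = 9*j^5 + 8*j^4 + 8*j^3 - 2*j^2 - 19*j - 9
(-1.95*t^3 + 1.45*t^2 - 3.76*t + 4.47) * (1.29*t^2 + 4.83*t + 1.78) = -2.5155*t^5 - 7.548*t^4 - 1.3179*t^3 - 9.8135*t^2 + 14.8973*t + 7.9566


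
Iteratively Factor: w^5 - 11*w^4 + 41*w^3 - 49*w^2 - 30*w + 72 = (w - 2)*(w^4 - 9*w^3 + 23*w^2 - 3*w - 36) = (w - 2)*(w + 1)*(w^3 - 10*w^2 + 33*w - 36) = (w - 4)*(w - 2)*(w + 1)*(w^2 - 6*w + 9) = (w - 4)*(w - 3)*(w - 2)*(w + 1)*(w - 3)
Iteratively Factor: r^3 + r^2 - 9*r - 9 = (r + 1)*(r^2 - 9) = (r - 3)*(r + 1)*(r + 3)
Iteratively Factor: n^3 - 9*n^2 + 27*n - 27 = (n - 3)*(n^2 - 6*n + 9) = (n - 3)^2*(n - 3)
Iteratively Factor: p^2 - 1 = (p - 1)*(p + 1)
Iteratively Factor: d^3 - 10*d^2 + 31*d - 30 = (d - 5)*(d^2 - 5*d + 6) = (d - 5)*(d - 3)*(d - 2)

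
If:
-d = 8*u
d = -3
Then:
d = -3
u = 3/8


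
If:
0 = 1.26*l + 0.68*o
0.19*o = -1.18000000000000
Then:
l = 3.35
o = -6.21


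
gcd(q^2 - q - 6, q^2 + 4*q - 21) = q - 3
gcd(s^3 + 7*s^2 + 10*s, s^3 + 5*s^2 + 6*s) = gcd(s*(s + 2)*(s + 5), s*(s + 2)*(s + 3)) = s^2 + 2*s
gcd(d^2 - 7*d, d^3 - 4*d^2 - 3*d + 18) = 1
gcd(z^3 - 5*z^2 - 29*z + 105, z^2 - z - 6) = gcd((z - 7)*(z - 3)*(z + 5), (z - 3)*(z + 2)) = z - 3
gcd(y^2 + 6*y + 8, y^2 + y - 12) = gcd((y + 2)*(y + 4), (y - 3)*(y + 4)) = y + 4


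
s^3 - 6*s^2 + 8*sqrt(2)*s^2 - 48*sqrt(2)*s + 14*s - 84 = (s - 6)*(s + sqrt(2))*(s + 7*sqrt(2))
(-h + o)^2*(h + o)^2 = h^4 - 2*h^2*o^2 + o^4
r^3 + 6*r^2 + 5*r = r*(r + 1)*(r + 5)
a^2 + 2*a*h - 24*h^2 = (a - 4*h)*(a + 6*h)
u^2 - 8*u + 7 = (u - 7)*(u - 1)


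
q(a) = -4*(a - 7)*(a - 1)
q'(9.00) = -40.00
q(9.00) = -64.00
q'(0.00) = 32.00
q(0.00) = -28.00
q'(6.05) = -16.40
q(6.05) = 19.19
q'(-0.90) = 39.20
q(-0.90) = -60.04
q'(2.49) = 12.08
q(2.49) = 26.88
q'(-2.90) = 55.20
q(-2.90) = -154.44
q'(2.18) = 14.56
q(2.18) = 22.75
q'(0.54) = 27.68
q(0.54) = -11.89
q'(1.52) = 19.84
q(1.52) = 11.40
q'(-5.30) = 74.40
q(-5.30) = -309.96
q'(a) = 32 - 8*a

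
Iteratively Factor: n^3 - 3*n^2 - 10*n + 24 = (n - 2)*(n^2 - n - 12) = (n - 4)*(n - 2)*(n + 3)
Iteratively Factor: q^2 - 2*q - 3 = (q - 3)*(q + 1)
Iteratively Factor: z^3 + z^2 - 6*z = (z + 3)*(z^2 - 2*z) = (z - 2)*(z + 3)*(z)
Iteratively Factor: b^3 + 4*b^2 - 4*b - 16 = (b - 2)*(b^2 + 6*b + 8) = (b - 2)*(b + 2)*(b + 4)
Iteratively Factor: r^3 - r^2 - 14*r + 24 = (r - 3)*(r^2 + 2*r - 8) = (r - 3)*(r - 2)*(r + 4)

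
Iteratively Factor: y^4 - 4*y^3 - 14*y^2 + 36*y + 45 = (y - 3)*(y^3 - y^2 - 17*y - 15) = (y - 3)*(y + 1)*(y^2 - 2*y - 15) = (y - 3)*(y + 1)*(y + 3)*(y - 5)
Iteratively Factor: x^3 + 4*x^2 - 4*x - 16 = (x + 4)*(x^2 - 4) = (x + 2)*(x + 4)*(x - 2)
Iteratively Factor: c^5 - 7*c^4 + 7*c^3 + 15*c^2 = (c + 1)*(c^4 - 8*c^3 + 15*c^2) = c*(c + 1)*(c^3 - 8*c^2 + 15*c) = c*(c - 3)*(c + 1)*(c^2 - 5*c) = c*(c - 5)*(c - 3)*(c + 1)*(c)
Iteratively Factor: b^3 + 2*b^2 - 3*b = (b)*(b^2 + 2*b - 3) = b*(b + 3)*(b - 1)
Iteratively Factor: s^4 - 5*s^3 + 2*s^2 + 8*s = (s + 1)*(s^3 - 6*s^2 + 8*s) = (s - 4)*(s + 1)*(s^2 - 2*s) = s*(s - 4)*(s + 1)*(s - 2)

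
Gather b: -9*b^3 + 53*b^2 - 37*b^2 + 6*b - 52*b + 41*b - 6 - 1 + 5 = -9*b^3 + 16*b^2 - 5*b - 2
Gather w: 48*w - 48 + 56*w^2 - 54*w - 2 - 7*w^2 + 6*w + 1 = 49*w^2 - 49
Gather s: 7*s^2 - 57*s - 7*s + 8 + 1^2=7*s^2 - 64*s + 9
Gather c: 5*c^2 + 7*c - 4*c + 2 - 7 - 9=5*c^2 + 3*c - 14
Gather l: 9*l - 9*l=0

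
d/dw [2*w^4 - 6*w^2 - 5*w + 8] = 8*w^3 - 12*w - 5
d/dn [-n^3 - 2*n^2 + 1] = n*(-3*n - 4)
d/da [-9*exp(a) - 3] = -9*exp(a)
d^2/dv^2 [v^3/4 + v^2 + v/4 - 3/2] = 3*v/2 + 2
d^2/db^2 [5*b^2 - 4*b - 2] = 10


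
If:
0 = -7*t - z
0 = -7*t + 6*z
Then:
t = 0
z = 0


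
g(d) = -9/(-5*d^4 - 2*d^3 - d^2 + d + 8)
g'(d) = -9*(20*d^3 + 6*d^2 + 2*d - 1)/(-5*d^4 - 2*d^3 - d^2 + d + 8)^2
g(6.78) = 0.00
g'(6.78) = -0.00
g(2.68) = 0.03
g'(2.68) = -0.05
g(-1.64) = 0.38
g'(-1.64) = 1.23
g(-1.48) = 0.68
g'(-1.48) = 2.89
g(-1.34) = 1.40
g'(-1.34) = 8.89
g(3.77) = 0.01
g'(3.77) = -0.01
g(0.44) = -1.14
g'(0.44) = -0.40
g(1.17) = 1.89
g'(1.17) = -16.44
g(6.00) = 0.00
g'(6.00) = 0.00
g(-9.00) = 0.00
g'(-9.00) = 0.00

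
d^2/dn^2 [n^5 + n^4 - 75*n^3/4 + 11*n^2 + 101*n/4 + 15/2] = 20*n^3 + 12*n^2 - 225*n/2 + 22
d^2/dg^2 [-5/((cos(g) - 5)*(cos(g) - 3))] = 10*(2*sin(g)^4 - 3*sin(g)^2 + 75*cos(g) - 3*cos(3*g) - 48)/((cos(g) - 5)^3*(cos(g) - 3)^3)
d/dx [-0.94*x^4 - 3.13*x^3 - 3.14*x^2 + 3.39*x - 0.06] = -3.76*x^3 - 9.39*x^2 - 6.28*x + 3.39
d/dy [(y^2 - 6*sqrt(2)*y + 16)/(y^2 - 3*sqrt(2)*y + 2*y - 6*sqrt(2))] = (2*(y - 3*sqrt(2))*(y^2 - 3*sqrt(2)*y + 2*y - 6*sqrt(2)) - (2*y - 3*sqrt(2) + 2)*(y^2 - 6*sqrt(2)*y + 16))/(y^2 - 3*sqrt(2)*y + 2*y - 6*sqrt(2))^2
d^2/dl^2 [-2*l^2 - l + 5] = -4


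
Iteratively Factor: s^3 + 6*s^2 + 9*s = (s + 3)*(s^2 + 3*s) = (s + 3)^2*(s)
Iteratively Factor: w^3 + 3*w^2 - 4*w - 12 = (w + 2)*(w^2 + w - 6) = (w + 2)*(w + 3)*(w - 2)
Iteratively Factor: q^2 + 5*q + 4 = (q + 1)*(q + 4)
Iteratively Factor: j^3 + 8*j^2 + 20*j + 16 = (j + 4)*(j^2 + 4*j + 4) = (j + 2)*(j + 4)*(j + 2)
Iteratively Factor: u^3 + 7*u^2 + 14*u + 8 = (u + 4)*(u^2 + 3*u + 2) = (u + 2)*(u + 4)*(u + 1)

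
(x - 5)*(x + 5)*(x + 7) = x^3 + 7*x^2 - 25*x - 175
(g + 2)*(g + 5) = g^2 + 7*g + 10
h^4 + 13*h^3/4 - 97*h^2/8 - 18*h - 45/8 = (h - 3)*(h + 1/2)*(h + 3/4)*(h + 5)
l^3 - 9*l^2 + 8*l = l*(l - 8)*(l - 1)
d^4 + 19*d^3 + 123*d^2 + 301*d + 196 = (d + 1)*(d + 4)*(d + 7)^2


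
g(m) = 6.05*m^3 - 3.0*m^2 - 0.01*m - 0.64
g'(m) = 18.15*m^2 - 6.0*m - 0.01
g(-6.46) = -1756.77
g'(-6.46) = 796.18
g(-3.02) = -194.61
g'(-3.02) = 183.65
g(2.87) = 117.64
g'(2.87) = 132.27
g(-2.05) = -65.35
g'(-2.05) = 88.57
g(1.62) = 17.19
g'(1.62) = 37.90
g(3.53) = 228.06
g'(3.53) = 204.98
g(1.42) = 10.62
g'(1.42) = 28.07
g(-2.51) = -115.19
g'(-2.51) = 129.40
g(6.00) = 1198.10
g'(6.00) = 617.39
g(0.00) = -0.64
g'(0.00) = -0.01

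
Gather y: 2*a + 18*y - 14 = 2*a + 18*y - 14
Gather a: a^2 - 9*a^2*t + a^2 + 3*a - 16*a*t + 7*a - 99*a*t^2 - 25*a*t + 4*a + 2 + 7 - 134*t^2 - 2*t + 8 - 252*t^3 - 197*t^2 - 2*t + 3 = a^2*(2 - 9*t) + a*(-99*t^2 - 41*t + 14) - 252*t^3 - 331*t^2 - 4*t + 20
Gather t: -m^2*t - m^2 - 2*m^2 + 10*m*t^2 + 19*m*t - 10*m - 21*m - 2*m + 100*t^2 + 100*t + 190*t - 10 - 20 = -3*m^2 - 33*m + t^2*(10*m + 100) + t*(-m^2 + 19*m + 290) - 30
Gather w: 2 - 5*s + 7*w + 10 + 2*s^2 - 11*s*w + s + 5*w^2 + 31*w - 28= 2*s^2 - 4*s + 5*w^2 + w*(38 - 11*s) - 16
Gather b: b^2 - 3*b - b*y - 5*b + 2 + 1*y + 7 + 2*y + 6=b^2 + b*(-y - 8) + 3*y + 15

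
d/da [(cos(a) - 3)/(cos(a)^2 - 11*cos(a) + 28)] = (cos(a)^2 - 6*cos(a) + 5)*sin(a)/(cos(a)^2 - 11*cos(a) + 28)^2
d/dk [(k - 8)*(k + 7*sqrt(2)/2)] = 2*k - 8 + 7*sqrt(2)/2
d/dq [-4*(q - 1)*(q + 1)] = -8*q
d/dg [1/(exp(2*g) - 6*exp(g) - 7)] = 2*(3 - exp(g))*exp(g)/(-exp(2*g) + 6*exp(g) + 7)^2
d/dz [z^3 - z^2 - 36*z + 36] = 3*z^2 - 2*z - 36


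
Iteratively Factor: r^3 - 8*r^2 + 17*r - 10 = (r - 5)*(r^2 - 3*r + 2) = (r - 5)*(r - 2)*(r - 1)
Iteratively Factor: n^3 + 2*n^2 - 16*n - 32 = (n - 4)*(n^2 + 6*n + 8) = (n - 4)*(n + 4)*(n + 2)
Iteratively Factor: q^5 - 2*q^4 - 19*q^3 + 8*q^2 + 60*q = (q + 3)*(q^4 - 5*q^3 - 4*q^2 + 20*q) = q*(q + 3)*(q^3 - 5*q^2 - 4*q + 20) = q*(q - 5)*(q + 3)*(q^2 - 4) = q*(q - 5)*(q - 2)*(q + 3)*(q + 2)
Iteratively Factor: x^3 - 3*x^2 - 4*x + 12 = (x + 2)*(x^2 - 5*x + 6) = (x - 2)*(x + 2)*(x - 3)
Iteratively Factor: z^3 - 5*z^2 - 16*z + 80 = (z + 4)*(z^2 - 9*z + 20) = (z - 5)*(z + 4)*(z - 4)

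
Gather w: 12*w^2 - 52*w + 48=12*w^2 - 52*w + 48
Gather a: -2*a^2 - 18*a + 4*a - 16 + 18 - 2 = -2*a^2 - 14*a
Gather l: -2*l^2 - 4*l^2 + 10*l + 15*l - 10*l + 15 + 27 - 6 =-6*l^2 + 15*l + 36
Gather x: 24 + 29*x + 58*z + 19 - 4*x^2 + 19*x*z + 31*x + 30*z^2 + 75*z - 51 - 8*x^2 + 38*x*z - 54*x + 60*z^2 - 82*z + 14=-12*x^2 + x*(57*z + 6) + 90*z^2 + 51*z + 6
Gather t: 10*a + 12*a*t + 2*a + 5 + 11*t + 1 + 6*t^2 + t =12*a + 6*t^2 + t*(12*a + 12) + 6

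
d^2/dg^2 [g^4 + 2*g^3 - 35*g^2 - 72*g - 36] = 12*g^2 + 12*g - 70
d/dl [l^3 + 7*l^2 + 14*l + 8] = 3*l^2 + 14*l + 14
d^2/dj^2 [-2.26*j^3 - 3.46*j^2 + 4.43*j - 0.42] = -13.56*j - 6.92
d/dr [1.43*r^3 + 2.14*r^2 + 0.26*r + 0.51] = 4.29*r^2 + 4.28*r + 0.26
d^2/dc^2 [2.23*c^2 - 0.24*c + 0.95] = 4.46000000000000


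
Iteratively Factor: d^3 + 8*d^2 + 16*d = (d + 4)*(d^2 + 4*d) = d*(d + 4)*(d + 4)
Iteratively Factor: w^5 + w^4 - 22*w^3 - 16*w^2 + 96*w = (w - 4)*(w^4 + 5*w^3 - 2*w^2 - 24*w) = (w - 4)*(w + 3)*(w^3 + 2*w^2 - 8*w) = (w - 4)*(w - 2)*(w + 3)*(w^2 + 4*w) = w*(w - 4)*(w - 2)*(w + 3)*(w + 4)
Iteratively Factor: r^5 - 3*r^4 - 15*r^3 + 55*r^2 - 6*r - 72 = (r - 2)*(r^4 - r^3 - 17*r^2 + 21*r + 36) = (r - 2)*(r + 4)*(r^3 - 5*r^2 + 3*r + 9) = (r - 3)*(r - 2)*(r + 4)*(r^2 - 2*r - 3) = (r - 3)^2*(r - 2)*(r + 4)*(r + 1)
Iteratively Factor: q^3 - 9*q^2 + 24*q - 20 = (q - 2)*(q^2 - 7*q + 10) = (q - 5)*(q - 2)*(q - 2)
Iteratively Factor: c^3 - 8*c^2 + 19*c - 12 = (c - 3)*(c^2 - 5*c + 4) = (c - 4)*(c - 3)*(c - 1)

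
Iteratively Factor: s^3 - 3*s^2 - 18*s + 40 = (s - 5)*(s^2 + 2*s - 8) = (s - 5)*(s - 2)*(s + 4)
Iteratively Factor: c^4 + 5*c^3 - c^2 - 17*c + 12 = (c + 3)*(c^3 + 2*c^2 - 7*c + 4) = (c + 3)*(c + 4)*(c^2 - 2*c + 1) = (c - 1)*(c + 3)*(c + 4)*(c - 1)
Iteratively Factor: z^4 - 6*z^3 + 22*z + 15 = (z - 3)*(z^3 - 3*z^2 - 9*z - 5) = (z - 5)*(z - 3)*(z^2 + 2*z + 1) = (z - 5)*(z - 3)*(z + 1)*(z + 1)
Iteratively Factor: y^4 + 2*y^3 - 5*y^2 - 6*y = (y - 2)*(y^3 + 4*y^2 + 3*y) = (y - 2)*(y + 3)*(y^2 + y) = y*(y - 2)*(y + 3)*(y + 1)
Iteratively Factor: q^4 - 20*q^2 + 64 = (q + 2)*(q^3 - 2*q^2 - 16*q + 32) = (q - 4)*(q + 2)*(q^2 + 2*q - 8) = (q - 4)*(q + 2)*(q + 4)*(q - 2)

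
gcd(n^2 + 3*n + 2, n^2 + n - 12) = 1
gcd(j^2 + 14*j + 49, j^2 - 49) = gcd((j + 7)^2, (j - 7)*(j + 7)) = j + 7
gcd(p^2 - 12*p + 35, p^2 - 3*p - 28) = p - 7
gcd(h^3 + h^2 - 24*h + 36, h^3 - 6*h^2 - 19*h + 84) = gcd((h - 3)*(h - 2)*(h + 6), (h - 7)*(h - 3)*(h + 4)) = h - 3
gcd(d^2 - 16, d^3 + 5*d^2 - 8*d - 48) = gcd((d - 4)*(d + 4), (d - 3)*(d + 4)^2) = d + 4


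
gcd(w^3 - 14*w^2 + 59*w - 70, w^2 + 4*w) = 1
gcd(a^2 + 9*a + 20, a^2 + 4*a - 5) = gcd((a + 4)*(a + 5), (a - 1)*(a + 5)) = a + 5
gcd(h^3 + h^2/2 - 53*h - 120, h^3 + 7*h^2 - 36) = h + 6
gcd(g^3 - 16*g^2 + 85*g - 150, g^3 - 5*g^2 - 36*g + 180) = g^2 - 11*g + 30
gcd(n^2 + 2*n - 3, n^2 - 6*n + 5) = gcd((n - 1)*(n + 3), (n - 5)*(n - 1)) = n - 1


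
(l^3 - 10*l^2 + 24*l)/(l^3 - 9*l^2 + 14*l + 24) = l/(l + 1)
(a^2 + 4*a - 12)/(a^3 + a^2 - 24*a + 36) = 1/(a - 3)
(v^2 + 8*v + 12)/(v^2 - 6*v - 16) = (v + 6)/(v - 8)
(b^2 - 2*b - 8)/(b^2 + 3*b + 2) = (b - 4)/(b + 1)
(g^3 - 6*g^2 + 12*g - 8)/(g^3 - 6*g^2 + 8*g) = (g^2 - 4*g + 4)/(g*(g - 4))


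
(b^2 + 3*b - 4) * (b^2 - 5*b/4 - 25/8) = b^4 + 7*b^3/4 - 87*b^2/8 - 35*b/8 + 25/2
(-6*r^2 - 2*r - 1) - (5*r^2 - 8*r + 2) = -11*r^2 + 6*r - 3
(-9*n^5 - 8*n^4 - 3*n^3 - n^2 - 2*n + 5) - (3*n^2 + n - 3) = -9*n^5 - 8*n^4 - 3*n^3 - 4*n^2 - 3*n + 8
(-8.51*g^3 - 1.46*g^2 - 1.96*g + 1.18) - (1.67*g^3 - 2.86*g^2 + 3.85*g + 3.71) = -10.18*g^3 + 1.4*g^2 - 5.81*g - 2.53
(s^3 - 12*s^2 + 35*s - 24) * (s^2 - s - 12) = s^5 - 13*s^4 + 35*s^3 + 85*s^2 - 396*s + 288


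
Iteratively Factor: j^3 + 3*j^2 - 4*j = (j - 1)*(j^2 + 4*j) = (j - 1)*(j + 4)*(j)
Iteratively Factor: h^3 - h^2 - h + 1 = (h - 1)*(h^2 - 1) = (h - 1)^2*(h + 1)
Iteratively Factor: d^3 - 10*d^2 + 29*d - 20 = (d - 5)*(d^2 - 5*d + 4) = (d - 5)*(d - 4)*(d - 1)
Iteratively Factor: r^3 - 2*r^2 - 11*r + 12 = (r - 4)*(r^2 + 2*r - 3) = (r - 4)*(r - 1)*(r + 3)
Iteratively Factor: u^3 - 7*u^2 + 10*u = (u - 5)*(u^2 - 2*u) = (u - 5)*(u - 2)*(u)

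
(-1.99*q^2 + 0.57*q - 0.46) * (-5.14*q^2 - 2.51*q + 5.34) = 10.2286*q^4 + 2.0651*q^3 - 9.6929*q^2 + 4.1984*q - 2.4564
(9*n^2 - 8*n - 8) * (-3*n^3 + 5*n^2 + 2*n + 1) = -27*n^5 + 69*n^4 + 2*n^3 - 47*n^2 - 24*n - 8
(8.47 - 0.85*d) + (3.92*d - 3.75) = 3.07*d + 4.72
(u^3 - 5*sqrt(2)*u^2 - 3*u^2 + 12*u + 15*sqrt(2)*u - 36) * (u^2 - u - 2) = u^5 - 5*sqrt(2)*u^4 - 4*u^4 + 13*u^3 + 20*sqrt(2)*u^3 - 42*u^2 - 5*sqrt(2)*u^2 - 30*sqrt(2)*u + 12*u + 72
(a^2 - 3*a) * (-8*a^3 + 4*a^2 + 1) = -8*a^5 + 28*a^4 - 12*a^3 + a^2 - 3*a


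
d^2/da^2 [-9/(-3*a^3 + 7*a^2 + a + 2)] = 18*((7 - 9*a)*(-3*a^3 + 7*a^2 + a + 2) - (-9*a^2 + 14*a + 1)^2)/(-3*a^3 + 7*a^2 + a + 2)^3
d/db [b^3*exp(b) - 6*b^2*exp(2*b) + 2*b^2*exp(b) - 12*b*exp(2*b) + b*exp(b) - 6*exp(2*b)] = (b^3 - 12*b^2*exp(b) + 5*b^2 - 36*b*exp(b) + 5*b - 24*exp(b) + 1)*exp(b)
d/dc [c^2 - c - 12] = 2*c - 1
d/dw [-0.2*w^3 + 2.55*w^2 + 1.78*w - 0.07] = -0.6*w^2 + 5.1*w + 1.78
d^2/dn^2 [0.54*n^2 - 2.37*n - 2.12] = 1.08000000000000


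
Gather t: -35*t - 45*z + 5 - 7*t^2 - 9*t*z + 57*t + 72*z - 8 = -7*t^2 + t*(22 - 9*z) + 27*z - 3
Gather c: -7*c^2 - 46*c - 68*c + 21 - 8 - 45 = -7*c^2 - 114*c - 32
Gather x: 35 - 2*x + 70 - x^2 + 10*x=-x^2 + 8*x + 105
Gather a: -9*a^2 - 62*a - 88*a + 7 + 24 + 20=-9*a^2 - 150*a + 51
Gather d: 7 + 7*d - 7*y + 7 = 7*d - 7*y + 14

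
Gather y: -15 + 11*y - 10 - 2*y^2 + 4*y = -2*y^2 + 15*y - 25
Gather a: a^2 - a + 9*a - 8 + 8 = a^2 + 8*a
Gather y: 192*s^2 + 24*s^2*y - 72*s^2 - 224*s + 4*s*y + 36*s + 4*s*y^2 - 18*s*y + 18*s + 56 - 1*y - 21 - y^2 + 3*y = 120*s^2 - 170*s + y^2*(4*s - 1) + y*(24*s^2 - 14*s + 2) + 35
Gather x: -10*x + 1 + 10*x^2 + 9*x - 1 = 10*x^2 - x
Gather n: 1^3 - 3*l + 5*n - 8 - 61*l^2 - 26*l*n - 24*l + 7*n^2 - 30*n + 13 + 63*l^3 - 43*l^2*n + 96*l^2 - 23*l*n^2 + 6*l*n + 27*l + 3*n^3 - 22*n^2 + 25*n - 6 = 63*l^3 + 35*l^2 + 3*n^3 + n^2*(-23*l - 15) + n*(-43*l^2 - 20*l)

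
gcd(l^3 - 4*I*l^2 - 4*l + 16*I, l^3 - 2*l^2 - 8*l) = l + 2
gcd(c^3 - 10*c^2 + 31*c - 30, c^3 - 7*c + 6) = c - 2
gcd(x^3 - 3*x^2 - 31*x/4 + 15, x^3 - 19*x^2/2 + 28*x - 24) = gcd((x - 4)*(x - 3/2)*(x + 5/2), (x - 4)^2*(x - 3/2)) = x^2 - 11*x/2 + 6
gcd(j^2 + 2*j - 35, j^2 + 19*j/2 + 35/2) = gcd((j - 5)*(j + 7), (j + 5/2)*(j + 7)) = j + 7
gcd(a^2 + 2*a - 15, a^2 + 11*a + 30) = a + 5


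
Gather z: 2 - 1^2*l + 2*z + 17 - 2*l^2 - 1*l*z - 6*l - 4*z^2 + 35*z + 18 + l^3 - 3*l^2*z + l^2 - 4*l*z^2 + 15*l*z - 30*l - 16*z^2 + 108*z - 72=l^3 - l^2 - 37*l + z^2*(-4*l - 20) + z*(-3*l^2 + 14*l + 145) - 35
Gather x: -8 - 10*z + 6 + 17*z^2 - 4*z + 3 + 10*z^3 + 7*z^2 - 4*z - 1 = 10*z^3 + 24*z^2 - 18*z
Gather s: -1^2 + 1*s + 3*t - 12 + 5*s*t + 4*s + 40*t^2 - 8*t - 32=s*(5*t + 5) + 40*t^2 - 5*t - 45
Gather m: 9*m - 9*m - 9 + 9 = 0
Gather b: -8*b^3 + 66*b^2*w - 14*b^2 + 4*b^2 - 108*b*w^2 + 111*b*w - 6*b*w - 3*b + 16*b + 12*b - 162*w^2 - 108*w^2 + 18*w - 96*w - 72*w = -8*b^3 + b^2*(66*w - 10) + b*(-108*w^2 + 105*w + 25) - 270*w^2 - 150*w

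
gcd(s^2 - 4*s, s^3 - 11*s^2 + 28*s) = s^2 - 4*s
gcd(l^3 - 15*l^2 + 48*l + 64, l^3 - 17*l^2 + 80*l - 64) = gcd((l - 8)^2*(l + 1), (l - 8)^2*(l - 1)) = l^2 - 16*l + 64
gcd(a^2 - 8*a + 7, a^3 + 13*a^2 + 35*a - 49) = a - 1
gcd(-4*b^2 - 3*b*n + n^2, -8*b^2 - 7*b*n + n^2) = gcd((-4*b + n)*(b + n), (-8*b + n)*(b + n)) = b + n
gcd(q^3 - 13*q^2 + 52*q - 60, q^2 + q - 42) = q - 6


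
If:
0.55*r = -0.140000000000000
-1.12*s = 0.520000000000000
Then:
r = -0.25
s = -0.46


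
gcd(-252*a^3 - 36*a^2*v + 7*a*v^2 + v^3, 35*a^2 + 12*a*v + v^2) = 7*a + v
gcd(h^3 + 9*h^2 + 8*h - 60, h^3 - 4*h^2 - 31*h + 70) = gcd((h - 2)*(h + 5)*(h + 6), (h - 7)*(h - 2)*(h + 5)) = h^2 + 3*h - 10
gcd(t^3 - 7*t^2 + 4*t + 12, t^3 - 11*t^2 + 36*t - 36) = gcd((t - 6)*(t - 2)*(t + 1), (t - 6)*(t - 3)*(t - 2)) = t^2 - 8*t + 12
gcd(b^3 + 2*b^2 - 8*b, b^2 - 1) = 1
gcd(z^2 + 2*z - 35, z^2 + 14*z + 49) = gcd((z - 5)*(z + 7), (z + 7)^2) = z + 7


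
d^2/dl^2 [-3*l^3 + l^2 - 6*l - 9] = 2 - 18*l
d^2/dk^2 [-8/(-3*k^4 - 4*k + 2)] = 32*(-9*k^2*(3*k^4 + 4*k - 2) + 8*(3*k^3 + 1)^2)/(3*k^4 + 4*k - 2)^3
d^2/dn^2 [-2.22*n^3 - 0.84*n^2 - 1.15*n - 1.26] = -13.32*n - 1.68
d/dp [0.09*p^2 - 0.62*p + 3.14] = 0.18*p - 0.62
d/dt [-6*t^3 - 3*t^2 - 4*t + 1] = -18*t^2 - 6*t - 4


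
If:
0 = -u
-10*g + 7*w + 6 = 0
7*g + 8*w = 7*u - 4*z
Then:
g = 16/43 - 28*z/129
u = 0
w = -40*z/129 - 14/43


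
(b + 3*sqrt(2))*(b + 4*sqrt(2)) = b^2 + 7*sqrt(2)*b + 24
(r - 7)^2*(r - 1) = r^3 - 15*r^2 + 63*r - 49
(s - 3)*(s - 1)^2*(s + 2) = s^4 - 3*s^3 - 3*s^2 + 11*s - 6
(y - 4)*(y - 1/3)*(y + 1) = y^3 - 10*y^2/3 - 3*y + 4/3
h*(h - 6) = h^2 - 6*h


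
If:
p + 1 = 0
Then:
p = -1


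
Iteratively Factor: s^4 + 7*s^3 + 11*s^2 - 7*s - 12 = (s + 3)*(s^3 + 4*s^2 - s - 4) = (s + 1)*(s + 3)*(s^2 + 3*s - 4) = (s + 1)*(s + 3)*(s + 4)*(s - 1)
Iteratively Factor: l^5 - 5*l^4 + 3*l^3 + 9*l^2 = (l - 3)*(l^4 - 2*l^3 - 3*l^2) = l*(l - 3)*(l^3 - 2*l^2 - 3*l) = l^2*(l - 3)*(l^2 - 2*l - 3) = l^2*(l - 3)*(l + 1)*(l - 3)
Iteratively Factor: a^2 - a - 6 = (a + 2)*(a - 3)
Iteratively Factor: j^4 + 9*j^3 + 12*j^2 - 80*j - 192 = (j + 4)*(j^3 + 5*j^2 - 8*j - 48) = (j - 3)*(j + 4)*(j^2 + 8*j + 16) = (j - 3)*(j + 4)^2*(j + 4)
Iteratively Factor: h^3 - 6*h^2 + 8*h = (h - 2)*(h^2 - 4*h) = h*(h - 2)*(h - 4)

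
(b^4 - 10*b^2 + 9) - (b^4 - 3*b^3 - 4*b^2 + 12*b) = 3*b^3 - 6*b^2 - 12*b + 9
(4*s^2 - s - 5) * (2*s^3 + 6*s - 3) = 8*s^5 - 2*s^4 + 14*s^3 - 18*s^2 - 27*s + 15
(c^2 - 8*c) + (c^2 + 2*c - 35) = 2*c^2 - 6*c - 35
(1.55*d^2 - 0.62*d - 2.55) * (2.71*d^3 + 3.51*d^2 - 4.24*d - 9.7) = 4.2005*d^5 + 3.7603*d^4 - 15.6587*d^3 - 21.3567*d^2 + 16.826*d + 24.735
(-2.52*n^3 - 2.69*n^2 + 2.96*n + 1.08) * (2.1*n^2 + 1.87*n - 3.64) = -5.292*n^5 - 10.3614*n^4 + 10.3585*n^3 + 17.5948*n^2 - 8.7548*n - 3.9312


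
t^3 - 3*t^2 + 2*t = t*(t - 2)*(t - 1)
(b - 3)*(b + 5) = b^2 + 2*b - 15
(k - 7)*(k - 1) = k^2 - 8*k + 7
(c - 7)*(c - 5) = c^2 - 12*c + 35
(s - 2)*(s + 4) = s^2 + 2*s - 8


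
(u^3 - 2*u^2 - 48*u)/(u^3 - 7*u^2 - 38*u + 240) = u/(u - 5)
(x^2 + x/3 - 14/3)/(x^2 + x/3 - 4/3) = (3*x^2 + x - 14)/(3*x^2 + x - 4)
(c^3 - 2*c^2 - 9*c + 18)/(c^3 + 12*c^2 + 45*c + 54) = (c^2 - 5*c + 6)/(c^2 + 9*c + 18)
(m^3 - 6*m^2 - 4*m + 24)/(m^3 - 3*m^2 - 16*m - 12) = (m - 2)/(m + 1)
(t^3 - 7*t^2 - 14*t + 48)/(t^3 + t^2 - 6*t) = (t - 8)/t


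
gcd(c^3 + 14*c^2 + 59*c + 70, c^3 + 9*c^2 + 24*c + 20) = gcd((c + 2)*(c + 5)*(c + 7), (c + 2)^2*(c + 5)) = c^2 + 7*c + 10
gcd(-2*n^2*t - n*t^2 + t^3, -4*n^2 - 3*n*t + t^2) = n + t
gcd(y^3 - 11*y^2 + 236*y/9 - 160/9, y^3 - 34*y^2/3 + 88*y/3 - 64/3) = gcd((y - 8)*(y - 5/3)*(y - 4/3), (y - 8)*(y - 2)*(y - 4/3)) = y^2 - 28*y/3 + 32/3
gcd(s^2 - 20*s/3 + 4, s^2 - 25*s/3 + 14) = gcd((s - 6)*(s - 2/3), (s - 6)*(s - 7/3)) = s - 6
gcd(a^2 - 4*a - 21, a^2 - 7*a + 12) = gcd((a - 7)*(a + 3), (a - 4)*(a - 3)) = 1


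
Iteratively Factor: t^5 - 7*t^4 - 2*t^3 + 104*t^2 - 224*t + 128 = (t - 4)*(t^4 - 3*t^3 - 14*t^2 + 48*t - 32) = (t - 4)^2*(t^3 + t^2 - 10*t + 8) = (t - 4)^2*(t - 2)*(t^2 + 3*t - 4) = (t - 4)^2*(t - 2)*(t + 4)*(t - 1)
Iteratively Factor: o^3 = (o)*(o^2) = o^2*(o)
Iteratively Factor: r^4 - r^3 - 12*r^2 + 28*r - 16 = (r - 2)*(r^3 + r^2 - 10*r + 8) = (r - 2)*(r + 4)*(r^2 - 3*r + 2) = (r - 2)*(r - 1)*(r + 4)*(r - 2)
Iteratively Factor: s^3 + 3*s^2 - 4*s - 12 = (s - 2)*(s^2 + 5*s + 6) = (s - 2)*(s + 2)*(s + 3)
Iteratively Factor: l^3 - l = (l + 1)*(l^2 - l) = (l - 1)*(l + 1)*(l)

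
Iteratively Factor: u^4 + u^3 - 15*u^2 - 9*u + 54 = (u + 3)*(u^3 - 2*u^2 - 9*u + 18) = (u + 3)^2*(u^2 - 5*u + 6) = (u - 3)*(u + 3)^2*(u - 2)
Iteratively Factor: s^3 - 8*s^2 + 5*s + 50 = (s - 5)*(s^2 - 3*s - 10) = (s - 5)*(s + 2)*(s - 5)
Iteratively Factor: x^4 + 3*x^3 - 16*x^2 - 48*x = (x - 4)*(x^3 + 7*x^2 + 12*x) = x*(x - 4)*(x^2 + 7*x + 12) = x*(x - 4)*(x + 3)*(x + 4)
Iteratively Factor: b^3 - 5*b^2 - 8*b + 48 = (b + 3)*(b^2 - 8*b + 16) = (b - 4)*(b + 3)*(b - 4)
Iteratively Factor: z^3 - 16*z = (z)*(z^2 - 16) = z*(z + 4)*(z - 4)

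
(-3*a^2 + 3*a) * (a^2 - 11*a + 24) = -3*a^4 + 36*a^3 - 105*a^2 + 72*a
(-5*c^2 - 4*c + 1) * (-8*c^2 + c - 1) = 40*c^4 + 27*c^3 - 7*c^2 + 5*c - 1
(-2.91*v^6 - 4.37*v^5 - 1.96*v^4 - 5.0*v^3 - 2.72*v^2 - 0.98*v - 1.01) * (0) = 0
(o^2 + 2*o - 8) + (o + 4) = o^2 + 3*o - 4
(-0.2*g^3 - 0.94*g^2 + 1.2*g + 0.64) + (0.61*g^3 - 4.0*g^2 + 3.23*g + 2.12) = 0.41*g^3 - 4.94*g^2 + 4.43*g + 2.76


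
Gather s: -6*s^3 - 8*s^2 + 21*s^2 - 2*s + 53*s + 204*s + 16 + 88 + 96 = -6*s^3 + 13*s^2 + 255*s + 200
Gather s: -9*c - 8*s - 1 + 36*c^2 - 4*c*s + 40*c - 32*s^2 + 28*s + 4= 36*c^2 + 31*c - 32*s^2 + s*(20 - 4*c) + 3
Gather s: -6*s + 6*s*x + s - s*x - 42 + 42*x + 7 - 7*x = s*(5*x - 5) + 35*x - 35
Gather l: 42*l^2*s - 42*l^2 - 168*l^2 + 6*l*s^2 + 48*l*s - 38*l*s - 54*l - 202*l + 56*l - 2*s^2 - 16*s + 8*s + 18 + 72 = l^2*(42*s - 210) + l*(6*s^2 + 10*s - 200) - 2*s^2 - 8*s + 90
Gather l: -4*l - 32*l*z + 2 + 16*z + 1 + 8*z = l*(-32*z - 4) + 24*z + 3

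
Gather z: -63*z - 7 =-63*z - 7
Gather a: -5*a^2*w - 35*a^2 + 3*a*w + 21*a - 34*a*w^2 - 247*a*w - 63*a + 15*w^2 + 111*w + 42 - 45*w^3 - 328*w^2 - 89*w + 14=a^2*(-5*w - 35) + a*(-34*w^2 - 244*w - 42) - 45*w^3 - 313*w^2 + 22*w + 56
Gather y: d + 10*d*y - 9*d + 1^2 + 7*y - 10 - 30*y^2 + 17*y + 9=-8*d - 30*y^2 + y*(10*d + 24)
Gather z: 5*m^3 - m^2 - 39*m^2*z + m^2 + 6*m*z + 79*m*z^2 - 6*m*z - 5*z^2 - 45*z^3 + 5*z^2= 5*m^3 - 39*m^2*z + 79*m*z^2 - 45*z^3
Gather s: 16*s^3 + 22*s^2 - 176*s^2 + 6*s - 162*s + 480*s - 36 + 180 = 16*s^3 - 154*s^2 + 324*s + 144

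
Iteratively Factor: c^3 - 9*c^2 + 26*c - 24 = (c - 2)*(c^2 - 7*c + 12) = (c - 4)*(c - 2)*(c - 3)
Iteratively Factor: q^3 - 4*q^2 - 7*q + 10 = (q - 1)*(q^2 - 3*q - 10) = (q - 1)*(q + 2)*(q - 5)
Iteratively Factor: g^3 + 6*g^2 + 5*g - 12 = (g - 1)*(g^2 + 7*g + 12) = (g - 1)*(g + 3)*(g + 4)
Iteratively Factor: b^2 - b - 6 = (b + 2)*(b - 3)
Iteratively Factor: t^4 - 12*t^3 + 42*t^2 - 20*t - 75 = (t - 3)*(t^3 - 9*t^2 + 15*t + 25) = (t - 5)*(t - 3)*(t^2 - 4*t - 5) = (t - 5)^2*(t - 3)*(t + 1)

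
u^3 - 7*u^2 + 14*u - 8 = (u - 4)*(u - 2)*(u - 1)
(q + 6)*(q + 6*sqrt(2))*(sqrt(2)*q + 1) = sqrt(2)*q^3 + 6*sqrt(2)*q^2 + 13*q^2 + 6*sqrt(2)*q + 78*q + 36*sqrt(2)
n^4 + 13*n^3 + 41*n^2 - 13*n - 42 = (n - 1)*(n + 1)*(n + 6)*(n + 7)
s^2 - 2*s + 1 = (s - 1)^2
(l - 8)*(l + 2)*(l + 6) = l^3 - 52*l - 96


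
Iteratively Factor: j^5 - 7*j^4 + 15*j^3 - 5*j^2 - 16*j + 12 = (j - 1)*(j^4 - 6*j^3 + 9*j^2 + 4*j - 12) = (j - 1)*(j + 1)*(j^3 - 7*j^2 + 16*j - 12) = (j - 3)*(j - 1)*(j + 1)*(j^2 - 4*j + 4) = (j - 3)*(j - 2)*(j - 1)*(j + 1)*(j - 2)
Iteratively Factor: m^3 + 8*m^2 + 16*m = (m + 4)*(m^2 + 4*m) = (m + 4)^2*(m)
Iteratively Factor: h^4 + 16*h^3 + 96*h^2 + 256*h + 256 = (h + 4)*(h^3 + 12*h^2 + 48*h + 64) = (h + 4)^2*(h^2 + 8*h + 16) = (h + 4)^3*(h + 4)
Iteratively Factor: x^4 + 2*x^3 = (x + 2)*(x^3) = x*(x + 2)*(x^2) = x^2*(x + 2)*(x)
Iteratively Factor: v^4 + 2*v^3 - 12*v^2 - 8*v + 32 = (v - 2)*(v^3 + 4*v^2 - 4*v - 16) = (v - 2)^2*(v^2 + 6*v + 8) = (v - 2)^2*(v + 2)*(v + 4)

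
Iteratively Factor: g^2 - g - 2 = (g + 1)*(g - 2)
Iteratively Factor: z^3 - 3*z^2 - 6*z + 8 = (z - 1)*(z^2 - 2*z - 8) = (z - 1)*(z + 2)*(z - 4)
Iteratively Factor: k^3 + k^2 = (k)*(k^2 + k) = k*(k + 1)*(k)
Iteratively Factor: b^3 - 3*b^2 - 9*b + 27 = (b - 3)*(b^2 - 9) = (b - 3)*(b + 3)*(b - 3)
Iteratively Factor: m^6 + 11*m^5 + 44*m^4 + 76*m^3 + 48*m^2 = (m)*(m^5 + 11*m^4 + 44*m^3 + 76*m^2 + 48*m) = m*(m + 2)*(m^4 + 9*m^3 + 26*m^2 + 24*m) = m*(m + 2)*(m + 4)*(m^3 + 5*m^2 + 6*m) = m^2*(m + 2)*(m + 4)*(m^2 + 5*m + 6) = m^2*(m + 2)*(m + 3)*(m + 4)*(m + 2)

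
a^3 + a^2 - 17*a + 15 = (a - 3)*(a - 1)*(a + 5)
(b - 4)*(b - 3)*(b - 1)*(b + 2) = b^4 - 6*b^3 + 3*b^2 + 26*b - 24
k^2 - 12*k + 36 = (k - 6)^2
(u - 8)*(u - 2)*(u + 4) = u^3 - 6*u^2 - 24*u + 64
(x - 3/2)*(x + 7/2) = x^2 + 2*x - 21/4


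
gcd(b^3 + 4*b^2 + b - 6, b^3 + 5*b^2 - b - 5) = b - 1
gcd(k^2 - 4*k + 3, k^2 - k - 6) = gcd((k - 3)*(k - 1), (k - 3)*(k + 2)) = k - 3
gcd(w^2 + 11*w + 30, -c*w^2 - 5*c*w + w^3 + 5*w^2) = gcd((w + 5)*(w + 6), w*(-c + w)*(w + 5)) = w + 5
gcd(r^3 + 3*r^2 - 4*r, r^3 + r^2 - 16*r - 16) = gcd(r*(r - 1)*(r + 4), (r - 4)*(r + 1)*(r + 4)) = r + 4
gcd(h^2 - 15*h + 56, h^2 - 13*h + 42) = h - 7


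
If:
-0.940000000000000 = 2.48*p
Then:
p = -0.38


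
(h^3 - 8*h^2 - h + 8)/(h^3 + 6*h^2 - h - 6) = (h - 8)/(h + 6)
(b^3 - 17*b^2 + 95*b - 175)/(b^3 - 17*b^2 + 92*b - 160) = (b^2 - 12*b + 35)/(b^2 - 12*b + 32)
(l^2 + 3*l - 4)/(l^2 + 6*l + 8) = (l - 1)/(l + 2)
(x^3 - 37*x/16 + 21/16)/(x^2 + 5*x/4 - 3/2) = (4*x^2 + 3*x - 7)/(4*(x + 2))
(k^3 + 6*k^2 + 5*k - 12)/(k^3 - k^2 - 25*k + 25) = (k^2 + 7*k + 12)/(k^2 - 25)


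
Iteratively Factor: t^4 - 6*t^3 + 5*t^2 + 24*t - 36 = (t + 2)*(t^3 - 8*t^2 + 21*t - 18) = (t - 3)*(t + 2)*(t^2 - 5*t + 6) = (t - 3)^2*(t + 2)*(t - 2)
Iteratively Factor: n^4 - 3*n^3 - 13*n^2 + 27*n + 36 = (n + 3)*(n^3 - 6*n^2 + 5*n + 12) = (n - 3)*(n + 3)*(n^2 - 3*n - 4) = (n - 4)*(n - 3)*(n + 3)*(n + 1)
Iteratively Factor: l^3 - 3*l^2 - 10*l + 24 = (l + 3)*(l^2 - 6*l + 8) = (l - 4)*(l + 3)*(l - 2)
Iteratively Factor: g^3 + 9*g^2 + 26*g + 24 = (g + 3)*(g^2 + 6*g + 8) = (g + 2)*(g + 3)*(g + 4)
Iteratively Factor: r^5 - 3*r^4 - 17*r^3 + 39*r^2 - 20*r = (r + 4)*(r^4 - 7*r^3 + 11*r^2 - 5*r) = (r - 1)*(r + 4)*(r^3 - 6*r^2 + 5*r) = r*(r - 1)*(r + 4)*(r^2 - 6*r + 5) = r*(r - 5)*(r - 1)*(r + 4)*(r - 1)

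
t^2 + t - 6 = (t - 2)*(t + 3)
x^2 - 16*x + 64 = (x - 8)^2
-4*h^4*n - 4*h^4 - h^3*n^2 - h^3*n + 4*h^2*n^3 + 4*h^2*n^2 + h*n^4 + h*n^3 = (-h + n)*(h + n)*(4*h + n)*(h*n + h)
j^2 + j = j*(j + 1)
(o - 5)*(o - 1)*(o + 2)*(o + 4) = o^4 - 23*o^2 - 18*o + 40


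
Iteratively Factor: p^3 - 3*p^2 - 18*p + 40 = (p - 5)*(p^2 + 2*p - 8) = (p - 5)*(p - 2)*(p + 4)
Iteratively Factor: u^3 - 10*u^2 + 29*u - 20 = (u - 4)*(u^2 - 6*u + 5) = (u - 4)*(u - 1)*(u - 5)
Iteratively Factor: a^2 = (a)*(a)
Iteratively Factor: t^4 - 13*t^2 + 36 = (t - 3)*(t^3 + 3*t^2 - 4*t - 12) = (t - 3)*(t + 2)*(t^2 + t - 6) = (t - 3)*(t + 2)*(t + 3)*(t - 2)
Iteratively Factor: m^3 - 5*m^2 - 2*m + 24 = (m - 3)*(m^2 - 2*m - 8) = (m - 3)*(m + 2)*(m - 4)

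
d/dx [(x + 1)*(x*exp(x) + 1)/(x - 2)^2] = ((x - 2)*(x*exp(x) + (x + 1)^2*exp(x) + 1) - 2*(x + 1)*(x*exp(x) + 1))/(x - 2)^3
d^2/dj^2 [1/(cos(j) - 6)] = (sin(j)^2 - 6*cos(j) + 1)/(cos(j) - 6)^3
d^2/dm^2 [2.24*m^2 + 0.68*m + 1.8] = 4.48000000000000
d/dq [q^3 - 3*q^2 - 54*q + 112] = 3*q^2 - 6*q - 54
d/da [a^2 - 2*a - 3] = 2*a - 2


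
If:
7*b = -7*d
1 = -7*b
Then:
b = -1/7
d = 1/7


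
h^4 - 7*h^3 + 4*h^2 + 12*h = h*(h - 6)*(h - 2)*(h + 1)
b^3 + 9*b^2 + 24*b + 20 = (b + 2)^2*(b + 5)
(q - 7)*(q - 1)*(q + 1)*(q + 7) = q^4 - 50*q^2 + 49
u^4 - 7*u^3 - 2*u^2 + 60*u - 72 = (u - 6)*(u - 2)^2*(u + 3)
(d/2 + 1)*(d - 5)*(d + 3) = d^3/2 - 19*d/2 - 15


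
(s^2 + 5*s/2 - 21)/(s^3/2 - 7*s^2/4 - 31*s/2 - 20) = 2*(-2*s^2 - 5*s + 42)/(-2*s^3 + 7*s^2 + 62*s + 80)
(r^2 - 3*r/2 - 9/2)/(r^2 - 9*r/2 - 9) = (r - 3)/(r - 6)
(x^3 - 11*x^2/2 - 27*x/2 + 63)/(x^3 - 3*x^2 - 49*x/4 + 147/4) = 2*(x - 6)/(2*x - 7)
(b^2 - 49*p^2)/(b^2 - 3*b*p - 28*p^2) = (b + 7*p)/(b + 4*p)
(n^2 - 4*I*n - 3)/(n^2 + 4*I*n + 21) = (n - I)/(n + 7*I)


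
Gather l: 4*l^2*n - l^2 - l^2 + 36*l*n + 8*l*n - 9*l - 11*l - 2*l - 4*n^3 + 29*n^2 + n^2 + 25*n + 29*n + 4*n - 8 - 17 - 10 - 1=l^2*(4*n - 2) + l*(44*n - 22) - 4*n^3 + 30*n^2 + 58*n - 36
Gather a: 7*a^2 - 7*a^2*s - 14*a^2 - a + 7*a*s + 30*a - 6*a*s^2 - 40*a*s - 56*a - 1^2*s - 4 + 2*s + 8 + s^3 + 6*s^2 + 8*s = a^2*(-7*s - 7) + a*(-6*s^2 - 33*s - 27) + s^3 + 6*s^2 + 9*s + 4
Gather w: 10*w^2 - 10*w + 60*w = 10*w^2 + 50*w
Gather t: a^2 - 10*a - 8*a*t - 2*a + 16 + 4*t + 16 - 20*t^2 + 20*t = a^2 - 12*a - 20*t^2 + t*(24 - 8*a) + 32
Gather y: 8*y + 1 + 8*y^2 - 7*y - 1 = 8*y^2 + y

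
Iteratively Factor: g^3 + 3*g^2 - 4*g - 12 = (g + 2)*(g^2 + g - 6) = (g - 2)*(g + 2)*(g + 3)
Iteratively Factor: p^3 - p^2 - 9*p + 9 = (p - 3)*(p^2 + 2*p - 3) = (p - 3)*(p - 1)*(p + 3)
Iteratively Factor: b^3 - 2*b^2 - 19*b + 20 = (b - 1)*(b^2 - b - 20) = (b - 5)*(b - 1)*(b + 4)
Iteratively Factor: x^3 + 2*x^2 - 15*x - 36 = (x + 3)*(x^2 - x - 12) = (x + 3)^2*(x - 4)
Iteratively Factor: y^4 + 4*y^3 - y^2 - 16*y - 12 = (y + 3)*(y^3 + y^2 - 4*y - 4) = (y + 2)*(y + 3)*(y^2 - y - 2) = (y - 2)*(y + 2)*(y + 3)*(y + 1)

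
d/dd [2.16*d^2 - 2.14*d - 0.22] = 4.32*d - 2.14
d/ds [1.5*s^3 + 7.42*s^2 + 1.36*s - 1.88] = 4.5*s^2 + 14.84*s + 1.36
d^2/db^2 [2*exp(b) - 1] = 2*exp(b)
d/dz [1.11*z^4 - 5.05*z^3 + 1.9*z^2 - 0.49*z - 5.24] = 4.44*z^3 - 15.15*z^2 + 3.8*z - 0.49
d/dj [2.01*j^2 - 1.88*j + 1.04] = 4.02*j - 1.88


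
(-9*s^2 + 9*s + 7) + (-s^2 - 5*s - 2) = -10*s^2 + 4*s + 5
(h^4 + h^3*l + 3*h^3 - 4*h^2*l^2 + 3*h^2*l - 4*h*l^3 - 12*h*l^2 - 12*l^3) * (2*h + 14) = 2*h^5 + 2*h^4*l + 20*h^4 - 8*h^3*l^2 + 20*h^3*l + 42*h^3 - 8*h^2*l^3 - 80*h^2*l^2 + 42*h^2*l - 80*h*l^3 - 168*h*l^2 - 168*l^3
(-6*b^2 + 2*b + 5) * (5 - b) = 6*b^3 - 32*b^2 + 5*b + 25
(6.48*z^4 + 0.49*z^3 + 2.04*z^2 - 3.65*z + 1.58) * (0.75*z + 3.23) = 4.86*z^5 + 21.2979*z^4 + 3.1127*z^3 + 3.8517*z^2 - 10.6045*z + 5.1034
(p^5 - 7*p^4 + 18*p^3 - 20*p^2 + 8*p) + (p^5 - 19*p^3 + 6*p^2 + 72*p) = 2*p^5 - 7*p^4 - p^3 - 14*p^2 + 80*p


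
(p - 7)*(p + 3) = p^2 - 4*p - 21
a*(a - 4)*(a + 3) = a^3 - a^2 - 12*a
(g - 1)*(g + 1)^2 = g^3 + g^2 - g - 1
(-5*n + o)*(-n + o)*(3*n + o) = 15*n^3 - 13*n^2*o - 3*n*o^2 + o^3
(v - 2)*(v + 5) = v^2 + 3*v - 10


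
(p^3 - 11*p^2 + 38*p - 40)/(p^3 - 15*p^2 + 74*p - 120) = (p - 2)/(p - 6)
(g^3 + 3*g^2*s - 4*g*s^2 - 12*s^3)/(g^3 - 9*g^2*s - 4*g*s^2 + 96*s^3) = (g^2 - 4*s^2)/(g^2 - 12*g*s + 32*s^2)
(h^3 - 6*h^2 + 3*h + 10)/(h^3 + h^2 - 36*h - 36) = (h^2 - 7*h + 10)/(h^2 - 36)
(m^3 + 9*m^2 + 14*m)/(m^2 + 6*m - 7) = m*(m + 2)/(m - 1)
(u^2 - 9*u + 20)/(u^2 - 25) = (u - 4)/(u + 5)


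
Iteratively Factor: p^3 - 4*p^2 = (p)*(p^2 - 4*p) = p*(p - 4)*(p)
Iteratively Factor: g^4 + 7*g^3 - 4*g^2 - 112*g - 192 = (g + 4)*(g^3 + 3*g^2 - 16*g - 48) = (g - 4)*(g + 4)*(g^2 + 7*g + 12) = (g - 4)*(g + 3)*(g + 4)*(g + 4)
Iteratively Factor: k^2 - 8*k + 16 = (k - 4)*(k - 4)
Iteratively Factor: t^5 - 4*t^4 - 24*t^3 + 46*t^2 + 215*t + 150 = (t + 3)*(t^4 - 7*t^3 - 3*t^2 + 55*t + 50) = (t + 2)*(t + 3)*(t^3 - 9*t^2 + 15*t + 25) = (t - 5)*(t + 2)*(t + 3)*(t^2 - 4*t - 5) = (t - 5)*(t + 1)*(t + 2)*(t + 3)*(t - 5)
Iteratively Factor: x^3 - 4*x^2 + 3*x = (x - 3)*(x^2 - x) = x*(x - 3)*(x - 1)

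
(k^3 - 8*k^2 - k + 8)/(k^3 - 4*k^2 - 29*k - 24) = (k - 1)/(k + 3)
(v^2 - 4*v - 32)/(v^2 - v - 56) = (v + 4)/(v + 7)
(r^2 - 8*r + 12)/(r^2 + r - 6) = (r - 6)/(r + 3)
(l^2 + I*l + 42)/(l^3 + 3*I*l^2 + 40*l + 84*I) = 1/(l + 2*I)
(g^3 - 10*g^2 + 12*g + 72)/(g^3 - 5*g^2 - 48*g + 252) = (g + 2)/(g + 7)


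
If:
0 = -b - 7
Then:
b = -7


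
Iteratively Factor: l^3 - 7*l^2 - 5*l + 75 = (l + 3)*(l^2 - 10*l + 25) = (l - 5)*(l + 3)*(l - 5)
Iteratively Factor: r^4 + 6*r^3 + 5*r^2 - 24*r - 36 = (r - 2)*(r^3 + 8*r^2 + 21*r + 18) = (r - 2)*(r + 3)*(r^2 + 5*r + 6) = (r - 2)*(r + 2)*(r + 3)*(r + 3)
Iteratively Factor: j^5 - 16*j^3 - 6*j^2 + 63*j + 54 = (j + 3)*(j^4 - 3*j^3 - 7*j^2 + 15*j + 18) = (j + 2)*(j + 3)*(j^3 - 5*j^2 + 3*j + 9) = (j - 3)*(j + 2)*(j + 3)*(j^2 - 2*j - 3) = (j - 3)*(j + 1)*(j + 2)*(j + 3)*(j - 3)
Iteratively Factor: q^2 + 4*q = (q)*(q + 4)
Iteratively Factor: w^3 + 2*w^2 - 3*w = (w)*(w^2 + 2*w - 3) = w*(w - 1)*(w + 3)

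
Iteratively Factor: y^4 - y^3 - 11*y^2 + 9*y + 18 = (y + 1)*(y^3 - 2*y^2 - 9*y + 18) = (y - 3)*(y + 1)*(y^2 + y - 6) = (y - 3)*(y - 2)*(y + 1)*(y + 3)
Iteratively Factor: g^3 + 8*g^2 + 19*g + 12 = (g + 3)*(g^2 + 5*g + 4) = (g + 1)*(g + 3)*(g + 4)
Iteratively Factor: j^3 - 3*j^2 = (j - 3)*(j^2) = j*(j - 3)*(j)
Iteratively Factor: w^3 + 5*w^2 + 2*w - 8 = (w - 1)*(w^2 + 6*w + 8) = (w - 1)*(w + 2)*(w + 4)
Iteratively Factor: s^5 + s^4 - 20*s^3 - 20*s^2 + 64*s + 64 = (s + 1)*(s^4 - 20*s^2 + 64) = (s + 1)*(s + 4)*(s^3 - 4*s^2 - 4*s + 16) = (s - 2)*(s + 1)*(s + 4)*(s^2 - 2*s - 8) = (s - 2)*(s + 1)*(s + 2)*(s + 4)*(s - 4)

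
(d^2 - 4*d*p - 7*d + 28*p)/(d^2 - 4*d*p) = (d - 7)/d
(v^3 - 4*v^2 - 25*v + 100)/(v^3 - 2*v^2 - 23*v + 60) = (v - 5)/(v - 3)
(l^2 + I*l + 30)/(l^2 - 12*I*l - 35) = (l + 6*I)/(l - 7*I)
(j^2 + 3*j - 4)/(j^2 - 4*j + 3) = (j + 4)/(j - 3)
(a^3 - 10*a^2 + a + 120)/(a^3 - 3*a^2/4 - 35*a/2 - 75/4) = 4*(a - 8)/(4*a + 5)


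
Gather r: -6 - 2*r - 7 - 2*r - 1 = -4*r - 14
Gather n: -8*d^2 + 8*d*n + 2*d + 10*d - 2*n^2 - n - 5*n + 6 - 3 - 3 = -8*d^2 + 12*d - 2*n^2 + n*(8*d - 6)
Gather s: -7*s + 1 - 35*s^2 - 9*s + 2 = -35*s^2 - 16*s + 3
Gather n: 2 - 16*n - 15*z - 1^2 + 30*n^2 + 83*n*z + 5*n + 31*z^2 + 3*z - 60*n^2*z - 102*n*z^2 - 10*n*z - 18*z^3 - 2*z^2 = n^2*(30 - 60*z) + n*(-102*z^2 + 73*z - 11) - 18*z^3 + 29*z^2 - 12*z + 1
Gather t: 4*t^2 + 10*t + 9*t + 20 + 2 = 4*t^2 + 19*t + 22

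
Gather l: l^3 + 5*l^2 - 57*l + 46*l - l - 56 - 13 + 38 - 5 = l^3 + 5*l^2 - 12*l - 36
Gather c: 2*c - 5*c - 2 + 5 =3 - 3*c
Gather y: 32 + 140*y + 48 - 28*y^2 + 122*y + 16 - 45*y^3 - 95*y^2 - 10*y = -45*y^3 - 123*y^2 + 252*y + 96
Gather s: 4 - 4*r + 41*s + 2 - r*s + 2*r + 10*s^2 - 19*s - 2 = -2*r + 10*s^2 + s*(22 - r) + 4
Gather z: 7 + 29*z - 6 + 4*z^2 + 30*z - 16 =4*z^2 + 59*z - 15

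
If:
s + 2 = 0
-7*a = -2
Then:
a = 2/7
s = -2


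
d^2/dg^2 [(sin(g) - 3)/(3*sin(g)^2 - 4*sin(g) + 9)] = (-9*sin(g)^5 + 96*sin(g)^4 + 72*sin(g)^3 - 474*sin(g)^2 + 81*sin(g) + 138)/(3*sin(g)^2 - 4*sin(g) + 9)^3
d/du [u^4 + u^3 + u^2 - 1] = u*(4*u^2 + 3*u + 2)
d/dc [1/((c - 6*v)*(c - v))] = ((-c + v)*(c - 6*v)^2 + (-c + 6*v)*(c - v)^2)/((c - 6*v)^3*(c - v)^3)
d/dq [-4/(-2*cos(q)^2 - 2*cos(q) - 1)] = 8*(sin(q) + sin(2*q))/(2*cos(q) + cos(2*q) + 2)^2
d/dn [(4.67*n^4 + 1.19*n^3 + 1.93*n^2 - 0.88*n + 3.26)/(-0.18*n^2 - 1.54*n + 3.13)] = (-1.6812*n^5 - 21.7896*n^4 + 54.8032*n^3 + 8.0435*n^2 + 13.2554*n + 2.266)/(0.0324*n^4 + 0.5544*n^3 + 1.2448*n^2 - 9.6404*n + 9.7969)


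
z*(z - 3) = z^2 - 3*z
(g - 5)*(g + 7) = g^2 + 2*g - 35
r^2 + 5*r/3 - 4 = (r - 4/3)*(r + 3)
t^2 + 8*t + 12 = (t + 2)*(t + 6)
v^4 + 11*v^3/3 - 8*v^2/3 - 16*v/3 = v*(v - 4/3)*(v + 1)*(v + 4)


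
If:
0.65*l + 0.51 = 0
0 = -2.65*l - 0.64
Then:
No Solution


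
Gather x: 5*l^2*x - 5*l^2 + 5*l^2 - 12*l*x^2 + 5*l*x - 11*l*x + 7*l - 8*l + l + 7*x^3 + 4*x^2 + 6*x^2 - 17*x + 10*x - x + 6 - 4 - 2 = 7*x^3 + x^2*(10 - 12*l) + x*(5*l^2 - 6*l - 8)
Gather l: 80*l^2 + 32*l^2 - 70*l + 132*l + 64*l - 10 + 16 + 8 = 112*l^2 + 126*l + 14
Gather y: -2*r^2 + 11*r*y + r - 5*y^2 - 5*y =-2*r^2 + r - 5*y^2 + y*(11*r - 5)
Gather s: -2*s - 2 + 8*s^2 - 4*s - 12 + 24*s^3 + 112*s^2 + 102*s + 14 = 24*s^3 + 120*s^2 + 96*s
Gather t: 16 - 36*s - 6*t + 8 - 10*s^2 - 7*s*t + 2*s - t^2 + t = -10*s^2 - 34*s - t^2 + t*(-7*s - 5) + 24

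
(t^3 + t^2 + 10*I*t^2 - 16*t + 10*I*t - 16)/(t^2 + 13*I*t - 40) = (t^2 + t*(1 + 2*I) + 2*I)/(t + 5*I)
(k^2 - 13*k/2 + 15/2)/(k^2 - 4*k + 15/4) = 2*(k - 5)/(2*k - 5)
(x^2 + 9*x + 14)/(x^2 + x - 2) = (x + 7)/(x - 1)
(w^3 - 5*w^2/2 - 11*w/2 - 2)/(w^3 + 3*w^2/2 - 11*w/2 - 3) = (w^2 - 3*w - 4)/(w^2 + w - 6)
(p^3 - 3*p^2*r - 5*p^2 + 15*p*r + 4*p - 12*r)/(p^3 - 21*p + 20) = (p - 3*r)/(p + 5)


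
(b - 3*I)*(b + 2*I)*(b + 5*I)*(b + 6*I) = b^4 + 10*I*b^3 - 13*b^2 + 96*I*b - 180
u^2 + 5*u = u*(u + 5)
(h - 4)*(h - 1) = h^2 - 5*h + 4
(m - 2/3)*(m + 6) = m^2 + 16*m/3 - 4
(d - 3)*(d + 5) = d^2 + 2*d - 15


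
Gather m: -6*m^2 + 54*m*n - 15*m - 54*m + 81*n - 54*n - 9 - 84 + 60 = -6*m^2 + m*(54*n - 69) + 27*n - 33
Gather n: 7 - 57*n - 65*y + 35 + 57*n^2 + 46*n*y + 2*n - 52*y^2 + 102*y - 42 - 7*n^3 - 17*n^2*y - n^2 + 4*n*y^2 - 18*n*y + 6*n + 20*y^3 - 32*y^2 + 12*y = -7*n^3 + n^2*(56 - 17*y) + n*(4*y^2 + 28*y - 49) + 20*y^3 - 84*y^2 + 49*y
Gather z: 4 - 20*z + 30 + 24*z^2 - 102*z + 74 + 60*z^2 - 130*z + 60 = 84*z^2 - 252*z + 168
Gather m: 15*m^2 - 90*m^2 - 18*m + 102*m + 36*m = -75*m^2 + 120*m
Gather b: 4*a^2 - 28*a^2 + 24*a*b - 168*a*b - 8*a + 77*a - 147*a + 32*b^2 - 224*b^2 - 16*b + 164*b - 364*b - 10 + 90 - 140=-24*a^2 - 78*a - 192*b^2 + b*(-144*a - 216) - 60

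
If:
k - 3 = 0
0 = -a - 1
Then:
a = -1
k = 3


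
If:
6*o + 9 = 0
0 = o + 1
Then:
No Solution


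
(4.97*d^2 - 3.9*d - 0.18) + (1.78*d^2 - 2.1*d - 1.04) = 6.75*d^2 - 6.0*d - 1.22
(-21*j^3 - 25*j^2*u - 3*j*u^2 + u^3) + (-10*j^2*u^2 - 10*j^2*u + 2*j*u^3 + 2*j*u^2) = -21*j^3 - 10*j^2*u^2 - 35*j^2*u + 2*j*u^3 - j*u^2 + u^3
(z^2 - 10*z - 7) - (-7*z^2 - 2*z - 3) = 8*z^2 - 8*z - 4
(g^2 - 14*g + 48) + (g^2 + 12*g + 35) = 2*g^2 - 2*g + 83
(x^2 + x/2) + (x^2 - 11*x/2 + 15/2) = 2*x^2 - 5*x + 15/2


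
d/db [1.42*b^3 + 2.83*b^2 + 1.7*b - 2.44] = 4.26*b^2 + 5.66*b + 1.7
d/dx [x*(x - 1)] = 2*x - 1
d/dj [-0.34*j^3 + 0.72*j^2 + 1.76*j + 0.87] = -1.02*j^2 + 1.44*j + 1.76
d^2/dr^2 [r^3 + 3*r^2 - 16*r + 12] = 6*r + 6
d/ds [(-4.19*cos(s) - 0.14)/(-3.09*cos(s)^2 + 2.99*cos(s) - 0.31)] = (12.9471*cos(s)^2 + 0.8652*cos(s) - 1.7175)*sin(s)/(9.5481*cos(s)^4 - 18.4782*cos(s)^3 + 10.8559*cos(s)^2 - 1.8538*cos(s) + 0.0961)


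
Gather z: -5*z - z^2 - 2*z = -z^2 - 7*z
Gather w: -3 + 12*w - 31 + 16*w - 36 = 28*w - 70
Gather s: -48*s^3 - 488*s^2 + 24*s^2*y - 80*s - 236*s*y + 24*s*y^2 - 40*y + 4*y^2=-48*s^3 + s^2*(24*y - 488) + s*(24*y^2 - 236*y - 80) + 4*y^2 - 40*y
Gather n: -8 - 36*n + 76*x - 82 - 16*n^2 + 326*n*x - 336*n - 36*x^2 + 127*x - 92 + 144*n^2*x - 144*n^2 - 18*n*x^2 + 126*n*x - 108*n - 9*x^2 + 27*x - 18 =n^2*(144*x - 160) + n*(-18*x^2 + 452*x - 480) - 45*x^2 + 230*x - 200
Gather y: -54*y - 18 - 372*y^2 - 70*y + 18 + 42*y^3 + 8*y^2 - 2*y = 42*y^3 - 364*y^2 - 126*y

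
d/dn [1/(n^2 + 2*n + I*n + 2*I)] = (-2*n - 2 - I)/(n^2 + 2*n + I*n + 2*I)^2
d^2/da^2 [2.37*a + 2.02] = 0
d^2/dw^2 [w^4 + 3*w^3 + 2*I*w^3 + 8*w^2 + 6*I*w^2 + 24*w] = 12*w^2 + w*(18 + 12*I) + 16 + 12*I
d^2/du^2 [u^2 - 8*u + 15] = 2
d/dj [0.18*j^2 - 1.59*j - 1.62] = 0.36*j - 1.59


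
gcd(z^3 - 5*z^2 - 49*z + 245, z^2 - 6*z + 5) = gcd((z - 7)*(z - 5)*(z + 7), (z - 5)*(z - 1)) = z - 5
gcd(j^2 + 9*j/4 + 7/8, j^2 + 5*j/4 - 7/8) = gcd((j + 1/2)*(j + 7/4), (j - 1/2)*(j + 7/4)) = j + 7/4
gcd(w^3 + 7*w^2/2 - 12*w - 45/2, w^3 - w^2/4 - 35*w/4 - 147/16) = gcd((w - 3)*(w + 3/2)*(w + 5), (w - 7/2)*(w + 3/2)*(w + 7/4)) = w + 3/2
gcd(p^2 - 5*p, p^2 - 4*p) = p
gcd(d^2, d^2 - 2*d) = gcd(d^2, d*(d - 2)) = d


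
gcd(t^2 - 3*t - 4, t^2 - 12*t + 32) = t - 4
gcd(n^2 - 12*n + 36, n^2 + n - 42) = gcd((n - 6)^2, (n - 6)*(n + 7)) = n - 6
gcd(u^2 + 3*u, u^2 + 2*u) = u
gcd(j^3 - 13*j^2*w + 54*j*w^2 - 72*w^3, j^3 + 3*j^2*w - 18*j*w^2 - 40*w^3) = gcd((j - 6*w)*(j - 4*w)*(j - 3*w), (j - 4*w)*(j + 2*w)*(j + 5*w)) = -j + 4*w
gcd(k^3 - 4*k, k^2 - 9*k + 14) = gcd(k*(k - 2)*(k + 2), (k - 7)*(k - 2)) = k - 2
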